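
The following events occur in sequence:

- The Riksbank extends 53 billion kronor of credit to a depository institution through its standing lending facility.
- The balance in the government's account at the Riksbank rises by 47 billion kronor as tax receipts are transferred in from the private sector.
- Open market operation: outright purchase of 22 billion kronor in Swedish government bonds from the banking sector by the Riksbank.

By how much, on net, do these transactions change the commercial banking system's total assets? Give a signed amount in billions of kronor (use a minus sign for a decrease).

+6 billion

Discount-window loan 53 billion kronor: bank balance sheets expand → +53B.
Government account inflow 47 billion kronor: bank balance sheets shrink → −47B.
OMO purchase (from banks) 22 billion kronor: just an asset swap on bank balance sheets → 0.
Net: 53 − 47 + 0 = +6 billion.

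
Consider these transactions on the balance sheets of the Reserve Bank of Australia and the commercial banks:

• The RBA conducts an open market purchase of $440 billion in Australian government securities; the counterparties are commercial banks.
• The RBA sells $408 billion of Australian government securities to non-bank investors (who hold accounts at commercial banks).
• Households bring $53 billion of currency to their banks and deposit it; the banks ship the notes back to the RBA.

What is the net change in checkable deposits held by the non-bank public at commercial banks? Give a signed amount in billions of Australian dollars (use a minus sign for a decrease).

RBA balance sheet:
  Assets:      Securities +$32B
  Liabilities: Bank reserves +$85B, Currency in circulation −$53B
Commercial banking system:
  Assets:      Reserves at CB +$85B, Securities −$440B
  Liabilities: Checkable deposits −$355B
So the change in checkable deposits held by the non-bank public at commercial banks is -$355 billion.

-$355 billion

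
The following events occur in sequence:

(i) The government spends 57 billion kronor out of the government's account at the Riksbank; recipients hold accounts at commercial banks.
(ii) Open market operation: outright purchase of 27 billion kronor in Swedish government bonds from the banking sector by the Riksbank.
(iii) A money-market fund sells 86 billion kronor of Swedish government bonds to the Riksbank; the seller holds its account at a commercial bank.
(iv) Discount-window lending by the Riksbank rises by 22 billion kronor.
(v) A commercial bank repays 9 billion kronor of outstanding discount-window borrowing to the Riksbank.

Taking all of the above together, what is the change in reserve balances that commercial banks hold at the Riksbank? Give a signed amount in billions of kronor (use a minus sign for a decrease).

Government spending 57 billion kronor: government payments flow into bank reserve accounts → +57B.
OMO purchase (from banks) 27 billion kronor: the Riksbank pays by crediting reserve accounts → +27B.
Asset purchase (from non-banks) 86 billion kronor: the Riksbank pays by crediting reserve accounts → +86B.
Discount-window loan 22 billion kronor: the loan is credited to the bank's reserve account → +22B.
Discount-window repayment 9 billion kronor: repayment is debited from reserves → −9B.
Net: 57 + 27 + 86 + 22 − 9 = +183 billion.

+183 billion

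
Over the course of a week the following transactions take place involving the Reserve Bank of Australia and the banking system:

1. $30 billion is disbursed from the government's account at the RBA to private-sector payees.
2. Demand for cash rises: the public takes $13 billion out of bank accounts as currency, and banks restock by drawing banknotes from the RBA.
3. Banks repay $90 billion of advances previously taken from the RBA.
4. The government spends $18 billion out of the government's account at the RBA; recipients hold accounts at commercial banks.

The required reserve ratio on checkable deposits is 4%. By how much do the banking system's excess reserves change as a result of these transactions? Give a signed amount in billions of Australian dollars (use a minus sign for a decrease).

-$56.4 billion

Government spending $30 billion: reserves +$30B, deposits +$30B.
Currency withdrawal $13 billion: reserves −$13B, deposits −$13B.
Discount-window repayment $90 billion: reserves −$90B, deposits 0.
Government spending $18 billion: reserves +$18B, deposits +$18B.
Totals: Δreserves = −$55B, Δdeposits = +$35B.
Δrequired reserves = 4% × +$35B = +$1.4B.
Δexcess reserves = Δreserves − Δrequired = −$55B − (+$1.4B) = -$56.4 billion.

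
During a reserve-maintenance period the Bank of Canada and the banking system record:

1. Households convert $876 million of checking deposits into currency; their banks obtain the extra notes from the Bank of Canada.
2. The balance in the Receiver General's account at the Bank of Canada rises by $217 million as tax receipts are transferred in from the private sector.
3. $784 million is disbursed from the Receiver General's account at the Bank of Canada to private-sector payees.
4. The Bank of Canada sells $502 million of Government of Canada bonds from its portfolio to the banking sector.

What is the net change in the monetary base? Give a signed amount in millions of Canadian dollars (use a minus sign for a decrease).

Bank of Canada balance sheet:
  Assets:      Securities −$502M
  Liabilities: Bank reserves −$811M, Currency in circulation +$876M, Government deposits −$567M
Commercial banking system:
  Assets:      Reserves at CB −$811M, Securities +$502M
  Liabilities: Checkable deposits −$309M
Monetary base = currency + reserves: +$876M + (−$811M) = +$65 million.

+$65 million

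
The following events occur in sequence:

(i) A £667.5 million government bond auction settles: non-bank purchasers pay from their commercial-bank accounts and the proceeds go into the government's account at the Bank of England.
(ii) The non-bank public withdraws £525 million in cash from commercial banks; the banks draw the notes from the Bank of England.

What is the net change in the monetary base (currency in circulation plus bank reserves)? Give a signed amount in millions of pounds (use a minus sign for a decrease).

-£667.5 million

Bank of England balance sheet:
  Assets:      no change
  Liabilities: Bank reserves −£1192.5M, Currency in circulation +£525M, Government deposits +£667.5M
Monetary base = currency + reserves: +£525M + (−£1192.5M) = -£667.5 million.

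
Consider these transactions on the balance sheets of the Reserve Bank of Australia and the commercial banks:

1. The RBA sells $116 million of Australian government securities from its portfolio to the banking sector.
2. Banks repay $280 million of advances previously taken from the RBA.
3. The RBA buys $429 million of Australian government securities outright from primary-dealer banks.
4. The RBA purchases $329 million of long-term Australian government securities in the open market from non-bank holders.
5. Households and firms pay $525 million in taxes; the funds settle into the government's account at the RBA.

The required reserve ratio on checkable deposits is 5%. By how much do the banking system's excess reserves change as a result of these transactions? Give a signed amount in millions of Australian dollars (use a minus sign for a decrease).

-$153.2 million

OMO sale (to banks) $116 million: reserves −$116M, deposits 0.
Discount-window repayment $280 million: reserves −$280M, deposits 0.
OMO purchase (from banks) $429 million: reserves +$429M, deposits 0.
Asset purchase (from non-banks) $329 million: reserves +$329M, deposits +$329M.
Government account inflow $525 million: reserves −$525M, deposits −$525M.
Totals: Δreserves = −$163M, Δdeposits = −$196M.
Δrequired reserves = 5% × −$196M = −$9.8M.
Δexcess reserves = Δreserves − Δrequired = −$163M − (−$9.8M) = -$153.2 million.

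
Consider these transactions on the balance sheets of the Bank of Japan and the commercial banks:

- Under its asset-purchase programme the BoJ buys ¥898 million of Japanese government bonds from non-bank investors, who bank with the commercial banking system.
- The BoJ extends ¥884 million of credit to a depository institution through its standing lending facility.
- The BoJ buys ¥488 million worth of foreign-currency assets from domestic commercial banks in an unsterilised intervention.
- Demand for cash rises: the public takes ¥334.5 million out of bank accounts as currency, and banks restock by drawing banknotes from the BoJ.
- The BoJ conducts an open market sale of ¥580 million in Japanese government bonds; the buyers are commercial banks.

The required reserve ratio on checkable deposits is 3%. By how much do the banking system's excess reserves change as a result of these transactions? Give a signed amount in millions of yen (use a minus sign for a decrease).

+¥1338.595 million

Asset purchase (from non-banks) ¥898 million: reserves +¥898M, deposits +¥898M.
Discount-window loan ¥884 million: reserves +¥884M, deposits 0.
FX purchase ¥488 million: reserves +¥488M, deposits 0.
Currency withdrawal ¥334.5 million: reserves −¥334.5M, deposits −¥334.5M.
OMO sale (to banks) ¥580 million: reserves −¥580M, deposits 0.
Totals: Δreserves = +¥1355.5M, Δdeposits = +¥563.5M.
Δrequired reserves = 3% × +¥563.5M = +¥16.905M.
Δexcess reserves = Δreserves − Δrequired = +¥1355.5M − (+¥16.905M) = +¥1338.595 million.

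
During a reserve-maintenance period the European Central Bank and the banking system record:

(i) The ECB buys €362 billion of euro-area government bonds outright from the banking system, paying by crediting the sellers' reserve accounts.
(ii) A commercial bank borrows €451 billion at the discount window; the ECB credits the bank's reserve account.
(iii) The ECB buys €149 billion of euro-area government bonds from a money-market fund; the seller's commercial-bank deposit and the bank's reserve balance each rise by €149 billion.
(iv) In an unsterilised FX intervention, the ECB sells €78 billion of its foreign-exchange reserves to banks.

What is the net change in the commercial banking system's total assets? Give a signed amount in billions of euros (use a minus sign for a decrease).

OMO purchase (from banks) €362 billion: just an asset swap on bank balance sheets → 0.
Discount-window loan €451 billion: bank balance sheets expand → +€451B.
Asset purchase (from non-banks) €149 billion: bank balance sheets expand → +€149B.
FX sale €78 billion: just an asset swap on bank balance sheets → 0.
Net: 0 + 451 + 149 + 0 = +€600 billion.

+€600 billion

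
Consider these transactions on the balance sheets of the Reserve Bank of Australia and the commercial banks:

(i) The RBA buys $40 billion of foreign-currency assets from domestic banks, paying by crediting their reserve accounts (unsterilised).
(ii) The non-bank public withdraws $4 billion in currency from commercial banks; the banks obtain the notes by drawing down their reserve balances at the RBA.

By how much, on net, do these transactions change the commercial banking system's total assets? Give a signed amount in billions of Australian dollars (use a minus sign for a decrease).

-$4 billion

RBA balance sheet:
  Assets:      Foreign assets +$40B
  Liabilities: Bank reserves +$36B, Currency in circulation +$4B
Commercial banking system:
  Assets:      Reserves at CB +$36B, Foreign assets −$40B
  Liabilities: Checkable deposits −$4B
Change in total bank assets = -$4 billion.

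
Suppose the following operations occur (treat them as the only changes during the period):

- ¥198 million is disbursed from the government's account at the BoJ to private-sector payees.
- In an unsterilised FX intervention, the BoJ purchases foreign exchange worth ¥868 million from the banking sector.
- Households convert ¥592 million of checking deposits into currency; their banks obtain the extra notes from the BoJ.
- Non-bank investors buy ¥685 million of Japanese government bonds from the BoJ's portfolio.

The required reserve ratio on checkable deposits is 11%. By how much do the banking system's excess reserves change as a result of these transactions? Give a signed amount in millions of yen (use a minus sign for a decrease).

Government spending ¥198 million: reserves +¥198M, deposits +¥198M.
FX purchase ¥868 million: reserves +¥868M, deposits 0.
Currency withdrawal ¥592 million: reserves −¥592M, deposits −¥592M.
Asset sale (to non-banks) ¥685 million: reserves −¥685M, deposits −¥685M.
Totals: Δreserves = −¥211M, Δdeposits = −¥1079M.
Δrequired reserves = 11% × −¥1079M = −¥118.69M.
Δexcess reserves = Δreserves − Δrequired = −¥211M − (−¥118.69M) = -¥92.31 million.

-¥92.31 million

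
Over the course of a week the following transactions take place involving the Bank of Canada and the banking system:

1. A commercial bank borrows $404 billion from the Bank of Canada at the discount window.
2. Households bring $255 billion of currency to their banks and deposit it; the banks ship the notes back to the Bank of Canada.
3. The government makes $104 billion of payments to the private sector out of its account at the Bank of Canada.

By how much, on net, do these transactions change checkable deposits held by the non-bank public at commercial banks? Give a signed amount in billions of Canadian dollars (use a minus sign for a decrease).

+$359 billion

Bank of Canada balance sheet:
  Assets:      Loans to banks +$404B
  Liabilities: Bank reserves +$763B, Currency in circulation −$255B, Government deposits −$104B
Commercial banking system:
  Assets:      Reserves at CB +$763B
  Liabilities: Checkable deposits +$359B, Borrowings from CB +$404B
So the change in checkable deposits held by the non-bank public at commercial banks is +$359 billion.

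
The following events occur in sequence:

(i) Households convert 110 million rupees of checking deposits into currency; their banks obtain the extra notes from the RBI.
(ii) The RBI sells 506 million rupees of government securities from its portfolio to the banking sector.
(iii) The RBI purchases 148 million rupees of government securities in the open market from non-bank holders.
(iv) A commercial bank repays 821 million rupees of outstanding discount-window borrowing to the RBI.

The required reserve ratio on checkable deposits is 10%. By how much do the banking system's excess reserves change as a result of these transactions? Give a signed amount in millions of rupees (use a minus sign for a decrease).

-1292.8 million

Currency withdrawal 110 million rupees: reserves −110M, deposits −110M.
OMO sale (to banks) 506 million rupees: reserves −506M, deposits 0.
Asset purchase (from non-banks) 148 million rupees: reserves +148M, deposits +148M.
Discount-window repayment 821 million rupees: reserves −821M, deposits 0.
Totals: Δreserves = −1289M, Δdeposits = +38M.
Δrequired reserves = 10% × +38M = +3.8M.
Δexcess reserves = Δreserves − Δrequired = −1289M − (+3.8M) = -1292.8 million.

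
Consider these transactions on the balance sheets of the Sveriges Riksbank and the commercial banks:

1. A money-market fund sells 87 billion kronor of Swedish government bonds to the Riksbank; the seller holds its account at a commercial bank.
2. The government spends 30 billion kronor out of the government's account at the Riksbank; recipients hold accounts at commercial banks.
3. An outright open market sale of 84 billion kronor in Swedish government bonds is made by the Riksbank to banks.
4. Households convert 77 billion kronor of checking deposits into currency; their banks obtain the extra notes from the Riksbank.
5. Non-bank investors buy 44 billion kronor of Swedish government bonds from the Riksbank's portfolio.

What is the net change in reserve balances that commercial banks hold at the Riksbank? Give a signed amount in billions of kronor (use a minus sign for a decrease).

Riksbank balance sheet:
  Assets:      Securities −41B
  Liabilities: Bank reserves −88B, Currency in circulation +77B, Government deposits −30B
Commercial banking system:
  Assets:      Reserves at CB −88B, Securities +84B
  Liabilities: Checkable deposits −4B
So the change in reserve balances that commercial banks hold at the Riksbank is -88 billion.

-88 billion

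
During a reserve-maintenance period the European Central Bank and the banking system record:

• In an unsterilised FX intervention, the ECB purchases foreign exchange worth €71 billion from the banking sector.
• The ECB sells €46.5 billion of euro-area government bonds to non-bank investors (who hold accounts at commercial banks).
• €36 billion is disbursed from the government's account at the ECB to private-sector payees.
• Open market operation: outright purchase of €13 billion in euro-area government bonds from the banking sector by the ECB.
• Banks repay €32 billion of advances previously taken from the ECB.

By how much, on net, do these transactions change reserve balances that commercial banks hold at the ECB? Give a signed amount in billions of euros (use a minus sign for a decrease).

ECB balance sheet:
  Assets:      Securities −€33.5B, Loans to banks −€32B, Foreign assets +€71B
  Liabilities: Bank reserves +€41.5B, Government deposits −€36B
Commercial banking system:
  Assets:      Reserves at CB +€41.5B, Securities −€13B, Foreign assets −€71B
  Liabilities: Checkable deposits −€10.5B, Borrowings from CB −€32B
So the change in reserve balances that commercial banks hold at the ECB is +€41.5 billion.

+€41.5 billion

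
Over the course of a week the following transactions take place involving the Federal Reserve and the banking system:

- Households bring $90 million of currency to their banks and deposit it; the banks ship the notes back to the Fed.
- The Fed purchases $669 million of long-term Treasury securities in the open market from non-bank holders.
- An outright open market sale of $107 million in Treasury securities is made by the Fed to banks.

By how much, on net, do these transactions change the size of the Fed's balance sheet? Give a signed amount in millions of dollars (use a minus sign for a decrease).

Fed balance sheet:
  Assets:      Securities +$562M
  Liabilities: Bank reserves +$652M, Currency in circulation −$90M
Commercial banking system:
  Assets:      Reserves at CB +$652M, Securities +$107M
  Liabilities: Checkable deposits +$759M
Change in total Fed assets = +$562 million.

+$562 million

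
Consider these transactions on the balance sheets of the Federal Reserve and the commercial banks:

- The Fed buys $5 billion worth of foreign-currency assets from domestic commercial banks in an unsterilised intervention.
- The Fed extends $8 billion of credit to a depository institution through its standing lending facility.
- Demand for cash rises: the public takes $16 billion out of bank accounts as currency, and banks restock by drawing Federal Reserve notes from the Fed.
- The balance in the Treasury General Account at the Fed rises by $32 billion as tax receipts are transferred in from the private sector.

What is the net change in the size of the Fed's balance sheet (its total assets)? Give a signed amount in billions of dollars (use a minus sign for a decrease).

+$13 billion

Fed balance sheet:
  Assets:      Loans to banks +$8B, Foreign assets +$5B
  Liabilities: Bank reserves −$35B, Currency in circulation +$16B, Government deposits +$32B
Change in total Fed assets = +$13 billion.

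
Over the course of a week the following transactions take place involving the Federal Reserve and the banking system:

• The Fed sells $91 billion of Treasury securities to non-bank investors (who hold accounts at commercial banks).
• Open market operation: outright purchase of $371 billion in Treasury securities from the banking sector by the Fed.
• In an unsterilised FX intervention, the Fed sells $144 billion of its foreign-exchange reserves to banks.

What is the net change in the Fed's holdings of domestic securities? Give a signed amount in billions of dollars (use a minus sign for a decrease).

+$280 billion

Fed balance sheet:
  Assets:      Securities +$280B, Foreign assets −$144B
  Liabilities: Bank reserves +$136B
Commercial banking system:
  Assets:      Reserves at CB +$136B, Securities −$371B, Foreign assets +$144B
  Liabilities: Checkable deposits −$91B
So the change in the Fed's holdings of domestic securities is +$280 billion.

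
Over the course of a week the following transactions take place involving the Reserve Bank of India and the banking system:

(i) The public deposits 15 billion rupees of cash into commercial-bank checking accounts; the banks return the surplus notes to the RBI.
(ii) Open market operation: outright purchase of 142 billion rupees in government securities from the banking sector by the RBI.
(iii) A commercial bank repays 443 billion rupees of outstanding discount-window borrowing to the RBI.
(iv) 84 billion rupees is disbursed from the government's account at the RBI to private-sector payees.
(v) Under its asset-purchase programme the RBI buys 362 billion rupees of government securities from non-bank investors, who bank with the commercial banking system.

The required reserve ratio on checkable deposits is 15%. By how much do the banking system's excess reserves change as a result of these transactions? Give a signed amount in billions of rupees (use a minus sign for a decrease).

Currency deposit 15 billion rupees: reserves +15B, deposits +15B.
OMO purchase (from banks) 142 billion rupees: reserves +142B, deposits 0.
Discount-window repayment 443 billion rupees: reserves −443B, deposits 0.
Government spending 84 billion rupees: reserves +84B, deposits +84B.
Asset purchase (from non-banks) 362 billion rupees: reserves +362B, deposits +362B.
Totals: Δreserves = +160B, Δdeposits = +461B.
Δrequired reserves = 15% × +461B = +69.15B.
Δexcess reserves = Δreserves − Δrequired = +160B − (+69.15B) = +90.85 billion.

+90.85 billion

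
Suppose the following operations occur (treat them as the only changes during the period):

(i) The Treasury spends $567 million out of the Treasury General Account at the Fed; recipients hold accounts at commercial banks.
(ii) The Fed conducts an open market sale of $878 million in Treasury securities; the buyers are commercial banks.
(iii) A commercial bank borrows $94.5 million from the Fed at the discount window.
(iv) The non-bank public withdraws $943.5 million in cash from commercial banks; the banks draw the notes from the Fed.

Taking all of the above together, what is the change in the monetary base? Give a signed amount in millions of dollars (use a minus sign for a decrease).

Fed balance sheet:
  Assets:      Securities −$878M, Loans to banks +$94.5M
  Liabilities: Bank reserves −$1160M, Currency in circulation +$943.5M, Government deposits −$567M
Monetary base = currency + reserves: +$943.5M + (−$1160M) = -$216.5 million.

-$216.5 million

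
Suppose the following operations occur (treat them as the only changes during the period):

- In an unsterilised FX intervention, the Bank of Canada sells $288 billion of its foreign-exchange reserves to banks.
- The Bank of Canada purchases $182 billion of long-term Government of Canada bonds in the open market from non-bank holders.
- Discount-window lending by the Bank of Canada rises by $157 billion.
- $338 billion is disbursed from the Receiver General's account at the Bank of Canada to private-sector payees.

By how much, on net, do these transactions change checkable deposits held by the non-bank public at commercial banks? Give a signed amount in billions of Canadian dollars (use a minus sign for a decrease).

Bank of Canada balance sheet:
  Assets:      Securities +$182B, Loans to banks +$157B, Foreign assets −$288B
  Liabilities: Bank reserves +$389B, Government deposits −$338B
Commercial banking system:
  Assets:      Reserves at CB +$389B, Foreign assets +$288B
  Liabilities: Checkable deposits +$520B, Borrowings from CB +$157B
So the change in checkable deposits held by the non-bank public at commercial banks is +$520 billion.

+$520 billion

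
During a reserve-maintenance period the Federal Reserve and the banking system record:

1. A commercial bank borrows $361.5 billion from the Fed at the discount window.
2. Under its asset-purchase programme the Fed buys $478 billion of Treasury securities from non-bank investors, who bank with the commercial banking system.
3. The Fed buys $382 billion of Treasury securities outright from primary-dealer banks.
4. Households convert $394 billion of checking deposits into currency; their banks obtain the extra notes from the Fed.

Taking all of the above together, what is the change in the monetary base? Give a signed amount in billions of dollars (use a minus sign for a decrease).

+$1221.5 billion

Discount-window loan $361.5 billion: Fed balance sheet expands → +$361.5B.
Asset purchase (from non-banks) $478 billion: Fed balance sheet expands → +$478B.
OMO purchase (from banks) $382 billion: Fed balance sheet expands → +$382B.
Currency withdrawal $394 billion: just a shift between currency and reserves — both are base money → 0.
Net: 361.5 + 478 + 382 + 0 = +$1221.5 billion.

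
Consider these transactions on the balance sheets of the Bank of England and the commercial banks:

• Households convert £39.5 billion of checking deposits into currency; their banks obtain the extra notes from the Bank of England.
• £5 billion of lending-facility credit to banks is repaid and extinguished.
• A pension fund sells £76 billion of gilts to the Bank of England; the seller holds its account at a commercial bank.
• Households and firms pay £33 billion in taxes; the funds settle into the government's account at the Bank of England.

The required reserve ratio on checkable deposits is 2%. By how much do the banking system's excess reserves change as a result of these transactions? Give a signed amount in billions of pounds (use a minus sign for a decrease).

Currency withdrawal £39.5 billion: reserves −£39.5B, deposits −£39.5B.
Discount-window repayment £5 billion: reserves −£5B, deposits 0.
Asset purchase (from non-banks) £76 billion: reserves +£76B, deposits +£76B.
Government account inflow £33 billion: reserves −£33B, deposits −£33B.
Totals: Δreserves = −£1.5B, Δdeposits = +£3.5B.
Δrequired reserves = 2% × +£3.5B = +£0.07B.
Δexcess reserves = Δreserves − Δrequired = −£1.5B − (+£0.07B) = -£1.57 billion.

-£1.57 billion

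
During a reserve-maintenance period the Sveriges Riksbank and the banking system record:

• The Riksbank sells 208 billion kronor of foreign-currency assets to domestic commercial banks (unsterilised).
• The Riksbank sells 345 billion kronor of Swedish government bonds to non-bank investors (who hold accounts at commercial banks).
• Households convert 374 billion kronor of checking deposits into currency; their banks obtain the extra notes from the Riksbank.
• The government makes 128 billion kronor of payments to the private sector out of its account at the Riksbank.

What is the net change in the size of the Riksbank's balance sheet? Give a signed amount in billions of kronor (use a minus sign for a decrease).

FX sale 208 billion kronor: a Riksbank asset is shed → −208B.
Asset sale (to non-banks) 345 billion kronor: a Riksbank asset is shed → −345B.
Currency withdrawal 374 billion kronor: only the composition of liabilities changes → 0.
Government spending 128 billion kronor: only the composition of liabilities changes → 0.
Net: −208 − 345 + 0 + 0 = -553 billion.

-553 billion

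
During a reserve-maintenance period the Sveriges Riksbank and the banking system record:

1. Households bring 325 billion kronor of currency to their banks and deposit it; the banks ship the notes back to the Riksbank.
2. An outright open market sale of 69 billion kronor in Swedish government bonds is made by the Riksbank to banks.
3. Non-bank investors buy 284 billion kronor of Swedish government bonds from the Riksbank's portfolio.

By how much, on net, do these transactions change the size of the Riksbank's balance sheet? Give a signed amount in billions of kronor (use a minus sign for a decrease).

Currency deposit 325 billion kronor: only the composition of liabilities changes → 0.
OMO sale (to banks) 69 billion kronor: a Riksbank asset is shed → −69B.
Asset sale (to non-banks) 284 billion kronor: a Riksbank asset is shed → −284B.
Net: 0 − 69 − 284 = -353 billion.

-353 billion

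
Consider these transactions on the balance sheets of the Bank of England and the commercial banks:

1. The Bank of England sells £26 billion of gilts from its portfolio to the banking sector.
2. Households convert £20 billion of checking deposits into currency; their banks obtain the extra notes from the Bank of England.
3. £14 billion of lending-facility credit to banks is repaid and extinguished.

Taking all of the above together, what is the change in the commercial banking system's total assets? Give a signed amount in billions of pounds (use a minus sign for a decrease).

-£34 billion

Bank of England balance sheet:
  Assets:      Securities −£26B, Loans to banks −£14B
  Liabilities: Bank reserves −£60B, Currency in circulation +£20B
Commercial banking system:
  Assets:      Reserves at CB −£60B, Securities +£26B
  Liabilities: Checkable deposits −£20B, Borrowings from CB −£14B
Change in total bank assets = -£34 billion.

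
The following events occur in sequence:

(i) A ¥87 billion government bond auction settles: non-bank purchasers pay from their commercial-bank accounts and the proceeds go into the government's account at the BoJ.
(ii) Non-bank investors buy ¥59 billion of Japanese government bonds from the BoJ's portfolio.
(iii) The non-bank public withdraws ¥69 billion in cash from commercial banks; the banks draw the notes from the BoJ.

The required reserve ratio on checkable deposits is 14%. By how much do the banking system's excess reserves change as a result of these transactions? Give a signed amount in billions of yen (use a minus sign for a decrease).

Government account inflow ¥87 billion: reserves −¥87B, deposits −¥87B.
Asset sale (to non-banks) ¥59 billion: reserves −¥59B, deposits −¥59B.
Currency withdrawal ¥69 billion: reserves −¥69B, deposits −¥69B.
Totals: Δreserves = −¥215B, Δdeposits = −¥215B.
Δrequired reserves = 14% × −¥215B = −¥30.1B.
Δexcess reserves = Δreserves − Δrequired = −¥215B − (−¥30.1B) = -¥184.9 billion.

-¥184.9 billion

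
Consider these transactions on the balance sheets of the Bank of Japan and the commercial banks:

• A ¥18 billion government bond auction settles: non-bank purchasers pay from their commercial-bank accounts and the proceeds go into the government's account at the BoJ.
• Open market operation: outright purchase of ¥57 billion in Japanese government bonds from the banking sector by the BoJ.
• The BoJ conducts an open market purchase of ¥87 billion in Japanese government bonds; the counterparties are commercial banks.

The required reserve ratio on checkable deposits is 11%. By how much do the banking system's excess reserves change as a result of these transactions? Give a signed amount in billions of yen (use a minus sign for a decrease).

+¥127.98 billion

Government account inflow ¥18 billion: reserves −¥18B, deposits −¥18B.
OMO purchase (from banks) ¥57 billion: reserves +¥57B, deposits 0.
OMO purchase (from banks) ¥87 billion: reserves +¥87B, deposits 0.
Totals: Δreserves = +¥126B, Δdeposits = −¥18B.
Δrequired reserves = 11% × −¥18B = −¥1.98B.
Δexcess reserves = Δreserves − Δrequired = +¥126B − (−¥1.98B) = +¥127.98 billion.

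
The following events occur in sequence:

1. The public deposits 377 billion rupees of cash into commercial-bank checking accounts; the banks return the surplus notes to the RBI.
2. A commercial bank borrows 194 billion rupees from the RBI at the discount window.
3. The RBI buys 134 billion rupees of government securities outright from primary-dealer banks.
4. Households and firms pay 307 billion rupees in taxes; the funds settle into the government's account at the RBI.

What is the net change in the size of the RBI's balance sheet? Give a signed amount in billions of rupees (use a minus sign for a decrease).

Currency deposit 377 billion rupees: only the composition of liabilities changes → 0.
Discount-window loan 194 billion rupees: an RBI asset is acquired → +194B.
OMO purchase (from banks) 134 billion rupees: an RBI asset is acquired → +134B.
Government account inflow 307 billion rupees: only the composition of liabilities changes → 0.
Net: 0 + 194 + 134 + 0 = +328 billion.

+328 billion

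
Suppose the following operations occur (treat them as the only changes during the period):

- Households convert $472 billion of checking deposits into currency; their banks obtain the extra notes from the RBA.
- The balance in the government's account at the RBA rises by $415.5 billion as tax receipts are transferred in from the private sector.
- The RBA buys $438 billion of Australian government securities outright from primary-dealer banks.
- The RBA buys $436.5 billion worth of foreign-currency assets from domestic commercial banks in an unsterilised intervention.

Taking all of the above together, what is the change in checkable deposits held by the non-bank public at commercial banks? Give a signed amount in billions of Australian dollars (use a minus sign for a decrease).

Currency withdrawal $472 billion: non-bank counterparties' bank balances fall → −$472B.
Government account inflow $415.5 billion: non-bank counterparties' bank balances fall → −$415.5B.
OMO purchase (from banks) $438 billion: the counterparty is a bank, so public deposits are unchanged → 0.
FX purchase $436.5 billion: the counterparty is a bank, so public deposits are unchanged → 0.
Net: −472 − 415.5 + 0 + 0 = -$887.5 billion.

-$887.5 billion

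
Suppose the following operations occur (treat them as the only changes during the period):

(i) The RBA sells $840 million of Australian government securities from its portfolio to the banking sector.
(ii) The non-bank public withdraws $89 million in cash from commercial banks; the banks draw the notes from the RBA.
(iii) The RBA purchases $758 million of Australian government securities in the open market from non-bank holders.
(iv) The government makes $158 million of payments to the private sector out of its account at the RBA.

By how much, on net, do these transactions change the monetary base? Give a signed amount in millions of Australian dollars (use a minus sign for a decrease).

RBA balance sheet:
  Assets:      Securities −$82M
  Liabilities: Bank reserves −$13M, Currency in circulation +$89M, Government deposits −$158M
Monetary base = currency + reserves: +$89M + (−$13M) = +$76 million.

+$76 million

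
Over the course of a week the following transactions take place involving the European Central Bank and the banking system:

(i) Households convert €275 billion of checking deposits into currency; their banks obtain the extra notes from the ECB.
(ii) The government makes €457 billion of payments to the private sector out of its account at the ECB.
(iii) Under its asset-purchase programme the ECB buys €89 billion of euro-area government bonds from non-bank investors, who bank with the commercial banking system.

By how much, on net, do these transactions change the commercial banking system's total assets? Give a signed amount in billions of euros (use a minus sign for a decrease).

ECB balance sheet:
  Assets:      Securities +€89B
  Liabilities: Bank reserves +€271B, Currency in circulation +€275B, Government deposits −€457B
Commercial banking system:
  Assets:      Reserves at CB +€271B
  Liabilities: Checkable deposits +€271B
Change in total bank assets = +€271 billion.

+€271 billion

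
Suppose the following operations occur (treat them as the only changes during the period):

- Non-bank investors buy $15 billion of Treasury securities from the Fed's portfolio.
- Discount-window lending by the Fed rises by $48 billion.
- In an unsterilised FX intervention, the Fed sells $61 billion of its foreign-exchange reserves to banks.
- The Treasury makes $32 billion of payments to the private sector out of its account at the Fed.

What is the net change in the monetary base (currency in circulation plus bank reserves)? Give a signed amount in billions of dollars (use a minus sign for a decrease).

+$4 billion

Asset sale (to non-banks) $15 billion: Fed balance sheet contracts → −$15B.
Discount-window loan $48 billion: Fed balance sheet expands → +$48B.
FX sale $61 billion: Fed balance sheet contracts → −$61B.
Government spending $32 billion: a non-base liability converts back to reserves → +$32B.
Net: −15 + 48 − 61 + 32 = +$4 billion.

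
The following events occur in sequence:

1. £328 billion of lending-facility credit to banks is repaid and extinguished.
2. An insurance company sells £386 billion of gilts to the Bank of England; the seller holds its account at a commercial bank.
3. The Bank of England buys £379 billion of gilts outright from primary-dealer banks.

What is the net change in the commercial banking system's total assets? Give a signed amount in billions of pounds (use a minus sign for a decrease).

Discount-window repayment £328 billion: bank balance sheets shrink → −£328B.
Asset purchase (from non-banks) £386 billion: bank balance sheets expand → +£386B.
OMO purchase (from banks) £379 billion: just an asset swap on bank balance sheets → 0.
Net: −328 + 386 + 0 = +£58 billion.

+£58 billion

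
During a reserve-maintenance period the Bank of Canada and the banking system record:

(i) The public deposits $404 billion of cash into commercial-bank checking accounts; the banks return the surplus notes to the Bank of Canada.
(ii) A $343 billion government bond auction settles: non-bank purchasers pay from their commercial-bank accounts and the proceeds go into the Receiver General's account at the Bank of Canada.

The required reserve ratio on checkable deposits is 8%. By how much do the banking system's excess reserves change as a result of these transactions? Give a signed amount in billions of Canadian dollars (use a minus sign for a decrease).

+$56.12 billion

Currency deposit $404 billion: reserves +$404B, deposits +$404B.
Government account inflow $343 billion: reserves −$343B, deposits −$343B.
Totals: Δreserves = +$61B, Δdeposits = +$61B.
Δrequired reserves = 8% × +$61B = +$4.88B.
Δexcess reserves = Δreserves − Δrequired = +$61B − (+$4.88B) = +$56.12 billion.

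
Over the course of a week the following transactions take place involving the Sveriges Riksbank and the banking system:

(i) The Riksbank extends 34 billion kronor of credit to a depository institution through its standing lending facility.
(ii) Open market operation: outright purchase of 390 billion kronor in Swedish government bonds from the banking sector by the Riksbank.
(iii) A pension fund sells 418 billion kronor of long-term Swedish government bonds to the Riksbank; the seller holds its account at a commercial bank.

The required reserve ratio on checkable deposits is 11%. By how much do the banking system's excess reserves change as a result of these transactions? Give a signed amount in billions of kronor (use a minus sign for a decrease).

Discount-window loan 34 billion kronor: reserves +34B, deposits 0.
OMO purchase (from banks) 390 billion kronor: reserves +390B, deposits 0.
Asset purchase (from non-banks) 418 billion kronor: reserves +418B, deposits +418B.
Totals: Δreserves = +842B, Δdeposits = +418B.
Δrequired reserves = 11% × +418B = +45.98B.
Δexcess reserves = Δreserves − Δrequired = +842B − (+45.98B) = +796.02 billion.

+796.02 billion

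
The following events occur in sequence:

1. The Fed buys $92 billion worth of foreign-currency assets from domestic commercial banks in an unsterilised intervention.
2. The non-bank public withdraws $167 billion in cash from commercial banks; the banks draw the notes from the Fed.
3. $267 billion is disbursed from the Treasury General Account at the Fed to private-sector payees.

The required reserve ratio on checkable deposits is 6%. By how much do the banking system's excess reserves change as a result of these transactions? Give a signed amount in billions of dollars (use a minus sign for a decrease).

+$186 billion

FX purchase $92 billion: reserves +$92B, deposits 0.
Currency withdrawal $167 billion: reserves −$167B, deposits −$167B.
Government spending $267 billion: reserves +$267B, deposits +$267B.
Totals: Δreserves = +$192B, Δdeposits = +$100B.
Δrequired reserves = 6% × +$100B = +$6B.
Δexcess reserves = Δreserves − Δrequired = +$192B − (+$6B) = +$186 billion.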